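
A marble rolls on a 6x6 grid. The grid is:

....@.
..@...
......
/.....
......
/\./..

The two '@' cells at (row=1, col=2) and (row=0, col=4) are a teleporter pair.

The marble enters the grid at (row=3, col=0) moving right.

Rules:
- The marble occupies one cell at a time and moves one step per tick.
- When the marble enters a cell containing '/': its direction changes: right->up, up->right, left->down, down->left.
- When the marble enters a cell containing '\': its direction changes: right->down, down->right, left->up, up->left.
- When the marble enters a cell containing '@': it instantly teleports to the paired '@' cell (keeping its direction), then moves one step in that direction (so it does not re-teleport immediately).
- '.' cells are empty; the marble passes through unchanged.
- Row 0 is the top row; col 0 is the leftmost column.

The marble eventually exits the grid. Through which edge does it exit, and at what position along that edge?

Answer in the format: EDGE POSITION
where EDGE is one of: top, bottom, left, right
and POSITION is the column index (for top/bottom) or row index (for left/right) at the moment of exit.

Answer: top 0

Derivation:
Step 1: enter (3,0), '/' deflects right->up, move up to (2,0)
Step 2: enter (2,0), '.' pass, move up to (1,0)
Step 3: enter (1,0), '.' pass, move up to (0,0)
Step 4: enter (0,0), '.' pass, move up to (-1,0)
Step 5: at (-1,0) — EXIT via top edge, pos 0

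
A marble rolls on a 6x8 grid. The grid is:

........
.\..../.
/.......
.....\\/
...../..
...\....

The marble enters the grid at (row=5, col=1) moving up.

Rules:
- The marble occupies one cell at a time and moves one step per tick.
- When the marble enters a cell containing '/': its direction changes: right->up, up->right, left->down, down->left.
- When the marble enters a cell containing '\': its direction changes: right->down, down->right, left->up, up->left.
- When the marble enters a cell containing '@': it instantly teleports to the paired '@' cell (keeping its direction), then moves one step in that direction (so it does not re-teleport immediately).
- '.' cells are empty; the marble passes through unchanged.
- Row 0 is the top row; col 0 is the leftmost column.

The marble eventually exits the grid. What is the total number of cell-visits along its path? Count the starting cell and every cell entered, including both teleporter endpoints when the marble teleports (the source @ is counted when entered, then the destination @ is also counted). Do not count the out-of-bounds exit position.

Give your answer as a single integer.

Answer: 6

Derivation:
Step 1: enter (5,1), '.' pass, move up to (4,1)
Step 2: enter (4,1), '.' pass, move up to (3,1)
Step 3: enter (3,1), '.' pass, move up to (2,1)
Step 4: enter (2,1), '.' pass, move up to (1,1)
Step 5: enter (1,1), '\' deflects up->left, move left to (1,0)
Step 6: enter (1,0), '.' pass, move left to (1,-1)
Step 7: at (1,-1) — EXIT via left edge, pos 1
Path length (cell visits): 6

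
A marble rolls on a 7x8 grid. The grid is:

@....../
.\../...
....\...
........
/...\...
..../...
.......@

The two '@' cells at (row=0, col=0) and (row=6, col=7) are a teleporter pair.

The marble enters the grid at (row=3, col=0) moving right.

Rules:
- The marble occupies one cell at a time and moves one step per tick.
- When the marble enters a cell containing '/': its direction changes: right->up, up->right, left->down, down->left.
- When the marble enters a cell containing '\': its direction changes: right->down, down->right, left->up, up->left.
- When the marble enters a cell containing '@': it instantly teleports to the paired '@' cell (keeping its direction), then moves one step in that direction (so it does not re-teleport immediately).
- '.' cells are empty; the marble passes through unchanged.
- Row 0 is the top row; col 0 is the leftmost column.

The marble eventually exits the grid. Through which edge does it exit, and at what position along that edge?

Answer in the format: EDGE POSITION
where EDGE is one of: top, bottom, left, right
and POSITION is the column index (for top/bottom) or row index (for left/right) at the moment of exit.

Step 1: enter (3,0), '.' pass, move right to (3,1)
Step 2: enter (3,1), '.' pass, move right to (3,2)
Step 3: enter (3,2), '.' pass, move right to (3,3)
Step 4: enter (3,3), '.' pass, move right to (3,4)
Step 5: enter (3,4), '.' pass, move right to (3,5)
Step 6: enter (3,5), '.' pass, move right to (3,6)
Step 7: enter (3,6), '.' pass, move right to (3,7)
Step 8: enter (3,7), '.' pass, move right to (3,8)
Step 9: at (3,8) — EXIT via right edge, pos 3

Answer: right 3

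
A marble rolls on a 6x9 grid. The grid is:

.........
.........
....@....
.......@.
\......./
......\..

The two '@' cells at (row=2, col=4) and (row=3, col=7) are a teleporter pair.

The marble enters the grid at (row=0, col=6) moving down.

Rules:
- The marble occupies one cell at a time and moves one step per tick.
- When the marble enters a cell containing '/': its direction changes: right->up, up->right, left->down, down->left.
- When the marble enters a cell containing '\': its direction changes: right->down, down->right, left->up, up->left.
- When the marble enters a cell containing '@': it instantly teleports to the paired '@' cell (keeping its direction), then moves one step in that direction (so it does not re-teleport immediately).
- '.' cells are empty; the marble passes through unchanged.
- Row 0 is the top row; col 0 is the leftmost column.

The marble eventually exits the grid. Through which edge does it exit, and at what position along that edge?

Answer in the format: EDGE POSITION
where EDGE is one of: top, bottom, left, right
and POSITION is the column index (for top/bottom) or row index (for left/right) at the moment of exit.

Step 1: enter (0,6), '.' pass, move down to (1,6)
Step 2: enter (1,6), '.' pass, move down to (2,6)
Step 3: enter (2,6), '.' pass, move down to (3,6)
Step 4: enter (3,6), '.' pass, move down to (4,6)
Step 5: enter (4,6), '.' pass, move down to (5,6)
Step 6: enter (5,6), '\' deflects down->right, move right to (5,7)
Step 7: enter (5,7), '.' pass, move right to (5,8)
Step 8: enter (5,8), '.' pass, move right to (5,9)
Step 9: at (5,9) — EXIT via right edge, pos 5

Answer: right 5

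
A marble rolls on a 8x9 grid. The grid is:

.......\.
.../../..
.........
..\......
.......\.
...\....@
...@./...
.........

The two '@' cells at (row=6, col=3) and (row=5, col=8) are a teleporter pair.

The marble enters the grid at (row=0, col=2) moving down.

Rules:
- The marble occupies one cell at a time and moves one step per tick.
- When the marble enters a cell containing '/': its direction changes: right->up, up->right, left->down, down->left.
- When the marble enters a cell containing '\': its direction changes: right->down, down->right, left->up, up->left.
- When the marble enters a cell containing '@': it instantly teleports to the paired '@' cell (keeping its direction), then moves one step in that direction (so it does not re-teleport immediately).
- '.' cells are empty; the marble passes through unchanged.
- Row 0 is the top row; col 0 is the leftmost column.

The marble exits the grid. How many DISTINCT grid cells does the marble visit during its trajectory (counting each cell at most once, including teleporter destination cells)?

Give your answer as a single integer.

Answer: 10

Derivation:
Step 1: enter (0,2), '.' pass, move down to (1,2)
Step 2: enter (1,2), '.' pass, move down to (2,2)
Step 3: enter (2,2), '.' pass, move down to (3,2)
Step 4: enter (3,2), '\' deflects down->right, move right to (3,3)
Step 5: enter (3,3), '.' pass, move right to (3,4)
Step 6: enter (3,4), '.' pass, move right to (3,5)
Step 7: enter (3,5), '.' pass, move right to (3,6)
Step 8: enter (3,6), '.' pass, move right to (3,7)
Step 9: enter (3,7), '.' pass, move right to (3,8)
Step 10: enter (3,8), '.' pass, move right to (3,9)
Step 11: at (3,9) — EXIT via right edge, pos 3
Distinct cells visited: 10 (path length 10)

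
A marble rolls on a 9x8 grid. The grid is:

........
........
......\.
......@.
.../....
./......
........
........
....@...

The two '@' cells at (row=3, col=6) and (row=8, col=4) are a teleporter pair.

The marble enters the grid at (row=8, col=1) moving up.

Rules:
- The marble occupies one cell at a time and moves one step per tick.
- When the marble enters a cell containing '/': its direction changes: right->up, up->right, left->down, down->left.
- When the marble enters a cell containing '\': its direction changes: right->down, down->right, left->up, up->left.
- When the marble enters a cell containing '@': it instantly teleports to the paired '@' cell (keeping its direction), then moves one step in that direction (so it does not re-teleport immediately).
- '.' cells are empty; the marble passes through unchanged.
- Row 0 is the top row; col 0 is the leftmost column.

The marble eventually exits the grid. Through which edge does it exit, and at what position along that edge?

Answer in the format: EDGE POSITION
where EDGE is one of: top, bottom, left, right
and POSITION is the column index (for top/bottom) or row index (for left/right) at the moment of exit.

Answer: right 5

Derivation:
Step 1: enter (8,1), '.' pass, move up to (7,1)
Step 2: enter (7,1), '.' pass, move up to (6,1)
Step 3: enter (6,1), '.' pass, move up to (5,1)
Step 4: enter (5,1), '/' deflects up->right, move right to (5,2)
Step 5: enter (5,2), '.' pass, move right to (5,3)
Step 6: enter (5,3), '.' pass, move right to (5,4)
Step 7: enter (5,4), '.' pass, move right to (5,5)
Step 8: enter (5,5), '.' pass, move right to (5,6)
Step 9: enter (5,6), '.' pass, move right to (5,7)
Step 10: enter (5,7), '.' pass, move right to (5,8)
Step 11: at (5,8) — EXIT via right edge, pos 5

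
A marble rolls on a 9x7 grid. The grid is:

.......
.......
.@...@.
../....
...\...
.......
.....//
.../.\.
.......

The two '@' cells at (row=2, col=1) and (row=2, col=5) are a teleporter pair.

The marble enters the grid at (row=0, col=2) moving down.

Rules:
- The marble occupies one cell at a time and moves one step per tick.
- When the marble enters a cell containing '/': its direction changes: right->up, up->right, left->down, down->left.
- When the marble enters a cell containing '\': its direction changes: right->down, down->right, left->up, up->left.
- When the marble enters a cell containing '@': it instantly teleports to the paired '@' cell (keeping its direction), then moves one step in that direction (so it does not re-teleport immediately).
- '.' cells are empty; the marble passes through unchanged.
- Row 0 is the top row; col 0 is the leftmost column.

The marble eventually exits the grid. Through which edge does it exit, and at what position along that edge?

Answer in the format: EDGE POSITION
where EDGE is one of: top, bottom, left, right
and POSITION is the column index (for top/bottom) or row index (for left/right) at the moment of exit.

Answer: left 3

Derivation:
Step 1: enter (0,2), '.' pass, move down to (1,2)
Step 2: enter (1,2), '.' pass, move down to (2,2)
Step 3: enter (2,2), '.' pass, move down to (3,2)
Step 4: enter (3,2), '/' deflects down->left, move left to (3,1)
Step 5: enter (3,1), '.' pass, move left to (3,0)
Step 6: enter (3,0), '.' pass, move left to (3,-1)
Step 7: at (3,-1) — EXIT via left edge, pos 3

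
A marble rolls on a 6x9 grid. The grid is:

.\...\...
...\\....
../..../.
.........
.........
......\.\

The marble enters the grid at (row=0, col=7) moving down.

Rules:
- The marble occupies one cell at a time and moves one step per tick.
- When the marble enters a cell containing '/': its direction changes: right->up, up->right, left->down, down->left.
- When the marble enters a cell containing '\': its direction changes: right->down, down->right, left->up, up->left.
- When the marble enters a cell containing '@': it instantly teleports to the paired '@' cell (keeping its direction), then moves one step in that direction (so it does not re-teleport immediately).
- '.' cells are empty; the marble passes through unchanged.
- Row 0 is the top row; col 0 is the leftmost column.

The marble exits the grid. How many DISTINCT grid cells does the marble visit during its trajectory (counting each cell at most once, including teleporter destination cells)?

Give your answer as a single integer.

Answer: 11

Derivation:
Step 1: enter (0,7), '.' pass, move down to (1,7)
Step 2: enter (1,7), '.' pass, move down to (2,7)
Step 3: enter (2,7), '/' deflects down->left, move left to (2,6)
Step 4: enter (2,6), '.' pass, move left to (2,5)
Step 5: enter (2,5), '.' pass, move left to (2,4)
Step 6: enter (2,4), '.' pass, move left to (2,3)
Step 7: enter (2,3), '.' pass, move left to (2,2)
Step 8: enter (2,2), '/' deflects left->down, move down to (3,2)
Step 9: enter (3,2), '.' pass, move down to (4,2)
Step 10: enter (4,2), '.' pass, move down to (5,2)
Step 11: enter (5,2), '.' pass, move down to (6,2)
Step 12: at (6,2) — EXIT via bottom edge, pos 2
Distinct cells visited: 11 (path length 11)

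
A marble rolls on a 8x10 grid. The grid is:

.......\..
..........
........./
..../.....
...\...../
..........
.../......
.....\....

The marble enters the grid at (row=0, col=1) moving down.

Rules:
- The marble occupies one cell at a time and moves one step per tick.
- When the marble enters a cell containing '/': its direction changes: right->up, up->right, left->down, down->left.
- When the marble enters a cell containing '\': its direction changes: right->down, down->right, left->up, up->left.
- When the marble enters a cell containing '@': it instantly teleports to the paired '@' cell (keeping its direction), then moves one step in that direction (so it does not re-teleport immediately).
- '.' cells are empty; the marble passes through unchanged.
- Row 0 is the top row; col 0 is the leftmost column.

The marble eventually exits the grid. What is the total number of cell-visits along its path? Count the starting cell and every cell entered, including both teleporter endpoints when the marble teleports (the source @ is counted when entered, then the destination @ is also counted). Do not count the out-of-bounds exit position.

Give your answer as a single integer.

Step 1: enter (0,1), '.' pass, move down to (1,1)
Step 2: enter (1,1), '.' pass, move down to (2,1)
Step 3: enter (2,1), '.' pass, move down to (3,1)
Step 4: enter (3,1), '.' pass, move down to (4,1)
Step 5: enter (4,1), '.' pass, move down to (5,1)
Step 6: enter (5,1), '.' pass, move down to (6,1)
Step 7: enter (6,1), '.' pass, move down to (7,1)
Step 8: enter (7,1), '.' pass, move down to (8,1)
Step 9: at (8,1) — EXIT via bottom edge, pos 1
Path length (cell visits): 8

Answer: 8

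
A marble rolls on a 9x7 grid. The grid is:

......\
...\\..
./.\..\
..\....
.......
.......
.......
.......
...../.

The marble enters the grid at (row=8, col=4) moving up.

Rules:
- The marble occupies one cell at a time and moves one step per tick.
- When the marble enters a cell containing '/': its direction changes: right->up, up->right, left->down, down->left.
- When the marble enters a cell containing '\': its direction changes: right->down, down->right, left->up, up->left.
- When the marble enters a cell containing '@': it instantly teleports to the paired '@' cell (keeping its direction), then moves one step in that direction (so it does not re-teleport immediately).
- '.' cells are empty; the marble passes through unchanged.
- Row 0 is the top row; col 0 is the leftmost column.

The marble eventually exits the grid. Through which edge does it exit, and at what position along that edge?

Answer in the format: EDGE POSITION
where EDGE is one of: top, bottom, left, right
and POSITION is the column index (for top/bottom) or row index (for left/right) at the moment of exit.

Answer: top 3

Derivation:
Step 1: enter (8,4), '.' pass, move up to (7,4)
Step 2: enter (7,4), '.' pass, move up to (6,4)
Step 3: enter (6,4), '.' pass, move up to (5,4)
Step 4: enter (5,4), '.' pass, move up to (4,4)
Step 5: enter (4,4), '.' pass, move up to (3,4)
Step 6: enter (3,4), '.' pass, move up to (2,4)
Step 7: enter (2,4), '.' pass, move up to (1,4)
Step 8: enter (1,4), '\' deflects up->left, move left to (1,3)
Step 9: enter (1,3), '\' deflects left->up, move up to (0,3)
Step 10: enter (0,3), '.' pass, move up to (-1,3)
Step 11: at (-1,3) — EXIT via top edge, pos 3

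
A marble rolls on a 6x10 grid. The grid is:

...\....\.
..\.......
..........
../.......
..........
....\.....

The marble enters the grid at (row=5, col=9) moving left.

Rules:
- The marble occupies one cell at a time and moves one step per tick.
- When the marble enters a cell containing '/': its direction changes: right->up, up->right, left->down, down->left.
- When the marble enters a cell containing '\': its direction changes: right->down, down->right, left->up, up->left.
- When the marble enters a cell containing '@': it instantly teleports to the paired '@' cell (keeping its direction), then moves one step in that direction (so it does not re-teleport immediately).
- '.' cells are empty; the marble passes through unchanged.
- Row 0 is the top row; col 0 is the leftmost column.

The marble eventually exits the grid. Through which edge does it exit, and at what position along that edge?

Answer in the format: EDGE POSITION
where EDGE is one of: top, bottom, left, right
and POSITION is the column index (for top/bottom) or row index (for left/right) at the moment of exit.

Answer: top 4

Derivation:
Step 1: enter (5,9), '.' pass, move left to (5,8)
Step 2: enter (5,8), '.' pass, move left to (5,7)
Step 3: enter (5,7), '.' pass, move left to (5,6)
Step 4: enter (5,6), '.' pass, move left to (5,5)
Step 5: enter (5,5), '.' pass, move left to (5,4)
Step 6: enter (5,4), '\' deflects left->up, move up to (4,4)
Step 7: enter (4,4), '.' pass, move up to (3,4)
Step 8: enter (3,4), '.' pass, move up to (2,4)
Step 9: enter (2,4), '.' pass, move up to (1,4)
Step 10: enter (1,4), '.' pass, move up to (0,4)
Step 11: enter (0,4), '.' pass, move up to (-1,4)
Step 12: at (-1,4) — EXIT via top edge, pos 4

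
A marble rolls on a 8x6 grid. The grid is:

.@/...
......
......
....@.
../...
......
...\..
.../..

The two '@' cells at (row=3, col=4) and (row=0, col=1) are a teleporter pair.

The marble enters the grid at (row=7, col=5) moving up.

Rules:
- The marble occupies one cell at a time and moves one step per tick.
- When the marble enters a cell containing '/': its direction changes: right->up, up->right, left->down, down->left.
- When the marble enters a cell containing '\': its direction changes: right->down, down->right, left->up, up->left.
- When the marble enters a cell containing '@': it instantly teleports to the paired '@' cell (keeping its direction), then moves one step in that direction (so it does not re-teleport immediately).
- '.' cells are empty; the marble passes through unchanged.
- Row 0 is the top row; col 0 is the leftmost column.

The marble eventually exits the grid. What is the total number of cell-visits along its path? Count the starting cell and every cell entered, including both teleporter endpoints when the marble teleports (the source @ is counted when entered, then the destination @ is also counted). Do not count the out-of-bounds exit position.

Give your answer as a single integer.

Answer: 8

Derivation:
Step 1: enter (7,5), '.' pass, move up to (6,5)
Step 2: enter (6,5), '.' pass, move up to (5,5)
Step 3: enter (5,5), '.' pass, move up to (4,5)
Step 4: enter (4,5), '.' pass, move up to (3,5)
Step 5: enter (3,5), '.' pass, move up to (2,5)
Step 6: enter (2,5), '.' pass, move up to (1,5)
Step 7: enter (1,5), '.' pass, move up to (0,5)
Step 8: enter (0,5), '.' pass, move up to (-1,5)
Step 9: at (-1,5) — EXIT via top edge, pos 5
Path length (cell visits): 8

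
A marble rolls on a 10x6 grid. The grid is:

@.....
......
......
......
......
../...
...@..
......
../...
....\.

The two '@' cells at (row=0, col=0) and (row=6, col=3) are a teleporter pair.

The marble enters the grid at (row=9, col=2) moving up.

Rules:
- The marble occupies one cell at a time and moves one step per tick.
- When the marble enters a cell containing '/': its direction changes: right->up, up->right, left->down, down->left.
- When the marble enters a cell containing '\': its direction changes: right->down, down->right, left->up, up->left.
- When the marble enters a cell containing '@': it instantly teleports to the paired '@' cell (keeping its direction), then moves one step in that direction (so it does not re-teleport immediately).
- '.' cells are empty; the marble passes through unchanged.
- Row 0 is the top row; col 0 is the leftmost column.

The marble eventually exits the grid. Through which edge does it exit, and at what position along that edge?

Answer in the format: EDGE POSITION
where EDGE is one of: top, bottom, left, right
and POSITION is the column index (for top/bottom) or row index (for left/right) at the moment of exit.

Answer: right 8

Derivation:
Step 1: enter (9,2), '.' pass, move up to (8,2)
Step 2: enter (8,2), '/' deflects up->right, move right to (8,3)
Step 3: enter (8,3), '.' pass, move right to (8,4)
Step 4: enter (8,4), '.' pass, move right to (8,5)
Step 5: enter (8,5), '.' pass, move right to (8,6)
Step 6: at (8,6) — EXIT via right edge, pos 8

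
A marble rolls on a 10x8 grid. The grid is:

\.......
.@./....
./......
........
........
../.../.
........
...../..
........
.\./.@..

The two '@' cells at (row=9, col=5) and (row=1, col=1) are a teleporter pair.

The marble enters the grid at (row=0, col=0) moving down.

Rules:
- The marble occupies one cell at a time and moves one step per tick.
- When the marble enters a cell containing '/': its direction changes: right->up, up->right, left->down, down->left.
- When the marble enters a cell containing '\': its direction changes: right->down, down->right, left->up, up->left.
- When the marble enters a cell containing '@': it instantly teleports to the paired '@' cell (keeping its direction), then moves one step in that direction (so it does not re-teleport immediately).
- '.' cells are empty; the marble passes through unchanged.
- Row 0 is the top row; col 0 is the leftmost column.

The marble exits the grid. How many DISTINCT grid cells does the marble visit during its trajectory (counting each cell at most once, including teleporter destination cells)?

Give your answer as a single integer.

Step 1: enter (0,0), '\' deflects down->right, move right to (0,1)
Step 2: enter (0,1), '.' pass, move right to (0,2)
Step 3: enter (0,2), '.' pass, move right to (0,3)
Step 4: enter (0,3), '.' pass, move right to (0,4)
Step 5: enter (0,4), '.' pass, move right to (0,5)
Step 6: enter (0,5), '.' pass, move right to (0,6)
Step 7: enter (0,6), '.' pass, move right to (0,7)
Step 8: enter (0,7), '.' pass, move right to (0,8)
Step 9: at (0,8) — EXIT via right edge, pos 0
Distinct cells visited: 8 (path length 8)

Answer: 8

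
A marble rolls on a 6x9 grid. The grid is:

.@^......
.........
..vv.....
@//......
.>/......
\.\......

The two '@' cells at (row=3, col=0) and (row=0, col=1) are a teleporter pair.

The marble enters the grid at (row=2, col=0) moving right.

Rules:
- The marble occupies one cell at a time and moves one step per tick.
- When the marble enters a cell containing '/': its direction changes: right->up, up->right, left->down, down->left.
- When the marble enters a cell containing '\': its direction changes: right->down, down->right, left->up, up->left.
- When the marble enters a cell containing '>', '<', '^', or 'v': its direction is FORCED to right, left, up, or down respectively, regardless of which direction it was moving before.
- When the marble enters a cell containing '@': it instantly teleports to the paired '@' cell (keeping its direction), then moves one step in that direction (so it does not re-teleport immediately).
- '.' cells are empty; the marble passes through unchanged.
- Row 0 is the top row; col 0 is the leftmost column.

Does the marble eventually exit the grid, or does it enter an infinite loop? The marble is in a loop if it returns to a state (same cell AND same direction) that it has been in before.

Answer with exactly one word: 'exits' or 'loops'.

Step 1: enter (2,0), '.' pass, move right to (2,1)
Step 2: enter (2,1), '.' pass, move right to (2,2)
Step 3: enter (2,2), 'v' forces right->down, move down to (3,2)
Step 4: enter (3,2), '/' deflects down->left, move left to (3,1)
Step 5: enter (3,1), '/' deflects left->down, move down to (4,1)
Step 6: enter (4,1), '>' forces down->right, move right to (4,2)
Step 7: enter (4,2), '/' deflects right->up, move up to (3,2)
Step 8: enter (3,2), '/' deflects up->right, move right to (3,3)
Step 9: enter (3,3), '.' pass, move right to (3,4)
Step 10: enter (3,4), '.' pass, move right to (3,5)
Step 11: enter (3,5), '.' pass, move right to (3,6)
Step 12: enter (3,6), '.' pass, move right to (3,7)
Step 13: enter (3,7), '.' pass, move right to (3,8)
Step 14: enter (3,8), '.' pass, move right to (3,9)
Step 15: at (3,9) — EXIT via right edge, pos 3

Answer: exits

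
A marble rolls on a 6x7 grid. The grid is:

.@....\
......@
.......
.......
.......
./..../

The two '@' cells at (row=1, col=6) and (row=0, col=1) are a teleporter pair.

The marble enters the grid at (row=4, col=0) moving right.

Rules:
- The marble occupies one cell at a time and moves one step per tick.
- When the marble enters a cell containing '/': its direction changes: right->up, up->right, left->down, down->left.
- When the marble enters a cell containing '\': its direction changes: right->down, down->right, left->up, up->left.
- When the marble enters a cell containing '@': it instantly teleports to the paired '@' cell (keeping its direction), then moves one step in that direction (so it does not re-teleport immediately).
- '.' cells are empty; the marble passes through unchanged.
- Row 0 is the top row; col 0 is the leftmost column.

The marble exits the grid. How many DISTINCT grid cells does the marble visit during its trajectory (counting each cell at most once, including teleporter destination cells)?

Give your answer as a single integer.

Answer: 7

Derivation:
Step 1: enter (4,0), '.' pass, move right to (4,1)
Step 2: enter (4,1), '.' pass, move right to (4,2)
Step 3: enter (4,2), '.' pass, move right to (4,3)
Step 4: enter (4,3), '.' pass, move right to (4,4)
Step 5: enter (4,4), '.' pass, move right to (4,5)
Step 6: enter (4,5), '.' pass, move right to (4,6)
Step 7: enter (4,6), '.' pass, move right to (4,7)
Step 8: at (4,7) — EXIT via right edge, pos 4
Distinct cells visited: 7 (path length 7)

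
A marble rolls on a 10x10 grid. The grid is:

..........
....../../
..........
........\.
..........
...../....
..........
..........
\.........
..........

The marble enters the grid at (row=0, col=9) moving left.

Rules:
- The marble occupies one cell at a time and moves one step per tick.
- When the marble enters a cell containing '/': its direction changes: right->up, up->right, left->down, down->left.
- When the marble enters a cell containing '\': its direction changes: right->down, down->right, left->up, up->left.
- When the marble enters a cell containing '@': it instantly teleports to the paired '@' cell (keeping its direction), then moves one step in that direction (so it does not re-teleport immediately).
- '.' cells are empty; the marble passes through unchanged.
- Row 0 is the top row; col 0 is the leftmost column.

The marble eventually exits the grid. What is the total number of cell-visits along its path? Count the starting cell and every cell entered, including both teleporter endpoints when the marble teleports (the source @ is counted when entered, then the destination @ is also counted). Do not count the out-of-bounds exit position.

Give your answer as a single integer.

Answer: 10

Derivation:
Step 1: enter (0,9), '.' pass, move left to (0,8)
Step 2: enter (0,8), '.' pass, move left to (0,7)
Step 3: enter (0,7), '.' pass, move left to (0,6)
Step 4: enter (0,6), '.' pass, move left to (0,5)
Step 5: enter (0,5), '.' pass, move left to (0,4)
Step 6: enter (0,4), '.' pass, move left to (0,3)
Step 7: enter (0,3), '.' pass, move left to (0,2)
Step 8: enter (0,2), '.' pass, move left to (0,1)
Step 9: enter (0,1), '.' pass, move left to (0,0)
Step 10: enter (0,0), '.' pass, move left to (0,-1)
Step 11: at (0,-1) — EXIT via left edge, pos 0
Path length (cell visits): 10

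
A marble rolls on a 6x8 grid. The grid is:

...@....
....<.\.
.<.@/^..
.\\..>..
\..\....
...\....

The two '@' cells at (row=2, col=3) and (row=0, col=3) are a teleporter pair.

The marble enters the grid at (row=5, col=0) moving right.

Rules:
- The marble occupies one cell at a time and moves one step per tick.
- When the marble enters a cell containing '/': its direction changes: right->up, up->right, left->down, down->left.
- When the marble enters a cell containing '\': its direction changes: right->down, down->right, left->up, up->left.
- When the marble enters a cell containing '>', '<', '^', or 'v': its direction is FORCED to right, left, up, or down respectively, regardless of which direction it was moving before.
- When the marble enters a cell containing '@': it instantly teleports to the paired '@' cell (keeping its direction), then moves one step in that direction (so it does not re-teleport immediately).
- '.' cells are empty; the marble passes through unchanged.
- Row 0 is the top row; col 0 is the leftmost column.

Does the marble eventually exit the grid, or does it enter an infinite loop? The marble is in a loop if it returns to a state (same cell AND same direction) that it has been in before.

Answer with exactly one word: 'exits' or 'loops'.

Answer: exits

Derivation:
Step 1: enter (5,0), '.' pass, move right to (5,1)
Step 2: enter (5,1), '.' pass, move right to (5,2)
Step 3: enter (5,2), '.' pass, move right to (5,3)
Step 4: enter (5,3), '\' deflects right->down, move down to (6,3)
Step 5: at (6,3) — EXIT via bottom edge, pos 3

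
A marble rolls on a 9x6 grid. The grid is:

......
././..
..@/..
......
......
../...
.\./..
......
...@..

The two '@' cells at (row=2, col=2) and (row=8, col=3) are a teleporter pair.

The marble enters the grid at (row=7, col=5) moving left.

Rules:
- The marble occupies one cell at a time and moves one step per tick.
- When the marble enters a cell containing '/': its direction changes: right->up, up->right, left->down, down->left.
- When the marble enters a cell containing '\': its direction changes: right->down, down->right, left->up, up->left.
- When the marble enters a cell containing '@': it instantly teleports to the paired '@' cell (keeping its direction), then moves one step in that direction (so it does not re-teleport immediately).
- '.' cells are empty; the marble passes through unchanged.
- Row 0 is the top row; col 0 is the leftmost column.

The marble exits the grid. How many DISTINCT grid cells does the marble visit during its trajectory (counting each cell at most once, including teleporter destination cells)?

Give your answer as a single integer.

Answer: 6

Derivation:
Step 1: enter (7,5), '.' pass, move left to (7,4)
Step 2: enter (7,4), '.' pass, move left to (7,3)
Step 3: enter (7,3), '.' pass, move left to (7,2)
Step 4: enter (7,2), '.' pass, move left to (7,1)
Step 5: enter (7,1), '.' pass, move left to (7,0)
Step 6: enter (7,0), '.' pass, move left to (7,-1)
Step 7: at (7,-1) — EXIT via left edge, pos 7
Distinct cells visited: 6 (path length 6)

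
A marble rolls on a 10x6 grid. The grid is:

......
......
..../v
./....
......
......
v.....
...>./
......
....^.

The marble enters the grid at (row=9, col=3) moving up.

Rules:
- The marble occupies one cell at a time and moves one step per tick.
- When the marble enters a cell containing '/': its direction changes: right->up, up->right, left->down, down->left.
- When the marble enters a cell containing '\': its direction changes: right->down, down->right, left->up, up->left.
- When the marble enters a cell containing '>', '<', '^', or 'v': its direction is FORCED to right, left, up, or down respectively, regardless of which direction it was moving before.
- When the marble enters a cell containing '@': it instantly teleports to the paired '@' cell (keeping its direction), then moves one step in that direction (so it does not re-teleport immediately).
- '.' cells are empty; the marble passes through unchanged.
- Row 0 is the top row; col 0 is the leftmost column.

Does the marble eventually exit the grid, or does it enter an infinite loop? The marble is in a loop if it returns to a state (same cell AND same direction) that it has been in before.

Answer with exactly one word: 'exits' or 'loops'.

Step 1: enter (9,3), '.' pass, move up to (8,3)
Step 2: enter (8,3), '.' pass, move up to (7,3)
Step 3: enter (7,3), '>' forces up->right, move right to (7,4)
Step 4: enter (7,4), '.' pass, move right to (7,5)
Step 5: enter (7,5), '/' deflects right->up, move up to (6,5)
Step 6: enter (6,5), '.' pass, move up to (5,5)
Step 7: enter (5,5), '.' pass, move up to (4,5)
Step 8: enter (4,5), '.' pass, move up to (3,5)
Step 9: enter (3,5), '.' pass, move up to (2,5)
Step 10: enter (2,5), 'v' forces up->down, move down to (3,5)
Step 11: enter (3,5), '.' pass, move down to (4,5)
Step 12: enter (4,5), '.' pass, move down to (5,5)
Step 13: enter (5,5), '.' pass, move down to (6,5)
Step 14: enter (6,5), '.' pass, move down to (7,5)
Step 15: enter (7,5), '/' deflects down->left, move left to (7,4)
Step 16: enter (7,4), '.' pass, move left to (7,3)
Step 17: enter (7,3), '>' forces left->right, move right to (7,4)
Step 18: at (7,4) dir=right — LOOP DETECTED (seen before)

Answer: loops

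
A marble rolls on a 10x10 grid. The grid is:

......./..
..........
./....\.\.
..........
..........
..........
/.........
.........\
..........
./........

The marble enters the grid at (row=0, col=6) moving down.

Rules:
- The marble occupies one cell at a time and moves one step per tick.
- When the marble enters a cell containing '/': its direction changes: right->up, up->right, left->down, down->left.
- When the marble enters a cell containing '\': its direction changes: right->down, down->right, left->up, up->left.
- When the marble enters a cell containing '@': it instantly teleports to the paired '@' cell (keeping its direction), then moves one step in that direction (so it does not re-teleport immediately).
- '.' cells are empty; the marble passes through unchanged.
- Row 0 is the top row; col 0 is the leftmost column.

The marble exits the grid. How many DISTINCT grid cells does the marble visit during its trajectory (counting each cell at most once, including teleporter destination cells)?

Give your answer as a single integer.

Step 1: enter (0,6), '.' pass, move down to (1,6)
Step 2: enter (1,6), '.' pass, move down to (2,6)
Step 3: enter (2,6), '\' deflects down->right, move right to (2,7)
Step 4: enter (2,7), '.' pass, move right to (2,8)
Step 5: enter (2,8), '\' deflects right->down, move down to (3,8)
Step 6: enter (3,8), '.' pass, move down to (4,8)
Step 7: enter (4,8), '.' pass, move down to (5,8)
Step 8: enter (5,8), '.' pass, move down to (6,8)
Step 9: enter (6,8), '.' pass, move down to (7,8)
Step 10: enter (7,8), '.' pass, move down to (8,8)
Step 11: enter (8,8), '.' pass, move down to (9,8)
Step 12: enter (9,8), '.' pass, move down to (10,8)
Step 13: at (10,8) — EXIT via bottom edge, pos 8
Distinct cells visited: 12 (path length 12)

Answer: 12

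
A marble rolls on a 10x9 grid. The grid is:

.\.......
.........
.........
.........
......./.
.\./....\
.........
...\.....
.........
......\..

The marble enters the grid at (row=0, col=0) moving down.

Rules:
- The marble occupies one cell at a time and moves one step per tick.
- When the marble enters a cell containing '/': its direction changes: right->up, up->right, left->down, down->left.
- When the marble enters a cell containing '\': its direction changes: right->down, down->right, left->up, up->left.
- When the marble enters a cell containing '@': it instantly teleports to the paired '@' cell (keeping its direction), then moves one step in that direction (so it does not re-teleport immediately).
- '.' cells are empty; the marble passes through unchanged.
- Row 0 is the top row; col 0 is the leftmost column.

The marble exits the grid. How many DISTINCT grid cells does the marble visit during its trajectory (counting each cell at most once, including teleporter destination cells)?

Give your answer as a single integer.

Step 1: enter (0,0), '.' pass, move down to (1,0)
Step 2: enter (1,0), '.' pass, move down to (2,0)
Step 3: enter (2,0), '.' pass, move down to (3,0)
Step 4: enter (3,0), '.' pass, move down to (4,0)
Step 5: enter (4,0), '.' pass, move down to (5,0)
Step 6: enter (5,0), '.' pass, move down to (6,0)
Step 7: enter (6,0), '.' pass, move down to (7,0)
Step 8: enter (7,0), '.' pass, move down to (8,0)
Step 9: enter (8,0), '.' pass, move down to (9,0)
Step 10: enter (9,0), '.' pass, move down to (10,0)
Step 11: at (10,0) — EXIT via bottom edge, pos 0
Distinct cells visited: 10 (path length 10)

Answer: 10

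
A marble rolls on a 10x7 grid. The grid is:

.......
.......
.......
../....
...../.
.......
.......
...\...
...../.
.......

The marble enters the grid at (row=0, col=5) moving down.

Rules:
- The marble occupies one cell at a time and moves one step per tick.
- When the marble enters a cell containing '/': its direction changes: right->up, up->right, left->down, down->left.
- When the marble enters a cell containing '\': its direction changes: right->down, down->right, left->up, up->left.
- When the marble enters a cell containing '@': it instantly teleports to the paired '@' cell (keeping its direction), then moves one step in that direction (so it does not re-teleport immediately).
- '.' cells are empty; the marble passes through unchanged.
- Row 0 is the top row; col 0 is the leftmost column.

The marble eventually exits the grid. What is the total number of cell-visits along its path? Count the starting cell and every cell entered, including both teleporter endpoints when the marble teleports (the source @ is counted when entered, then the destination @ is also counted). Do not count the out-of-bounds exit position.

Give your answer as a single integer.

Step 1: enter (0,5), '.' pass, move down to (1,5)
Step 2: enter (1,5), '.' pass, move down to (2,5)
Step 3: enter (2,5), '.' pass, move down to (3,5)
Step 4: enter (3,5), '.' pass, move down to (4,5)
Step 5: enter (4,5), '/' deflects down->left, move left to (4,4)
Step 6: enter (4,4), '.' pass, move left to (4,3)
Step 7: enter (4,3), '.' pass, move left to (4,2)
Step 8: enter (4,2), '.' pass, move left to (4,1)
Step 9: enter (4,1), '.' pass, move left to (4,0)
Step 10: enter (4,0), '.' pass, move left to (4,-1)
Step 11: at (4,-1) — EXIT via left edge, pos 4
Path length (cell visits): 10

Answer: 10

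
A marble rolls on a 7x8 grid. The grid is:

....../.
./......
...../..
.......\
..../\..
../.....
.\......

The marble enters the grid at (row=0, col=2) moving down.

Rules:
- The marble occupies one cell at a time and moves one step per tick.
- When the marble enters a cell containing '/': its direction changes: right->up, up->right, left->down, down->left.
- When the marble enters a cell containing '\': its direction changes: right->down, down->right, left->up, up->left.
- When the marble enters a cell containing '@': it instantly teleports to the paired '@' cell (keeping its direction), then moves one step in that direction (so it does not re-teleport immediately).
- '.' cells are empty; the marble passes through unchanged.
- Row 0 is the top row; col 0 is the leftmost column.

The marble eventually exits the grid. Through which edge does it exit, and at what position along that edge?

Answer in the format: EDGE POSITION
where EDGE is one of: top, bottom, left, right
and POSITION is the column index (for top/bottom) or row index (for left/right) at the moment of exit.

Answer: left 5

Derivation:
Step 1: enter (0,2), '.' pass, move down to (1,2)
Step 2: enter (1,2), '.' pass, move down to (2,2)
Step 3: enter (2,2), '.' pass, move down to (3,2)
Step 4: enter (3,2), '.' pass, move down to (4,2)
Step 5: enter (4,2), '.' pass, move down to (5,2)
Step 6: enter (5,2), '/' deflects down->left, move left to (5,1)
Step 7: enter (5,1), '.' pass, move left to (5,0)
Step 8: enter (5,0), '.' pass, move left to (5,-1)
Step 9: at (5,-1) — EXIT via left edge, pos 5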